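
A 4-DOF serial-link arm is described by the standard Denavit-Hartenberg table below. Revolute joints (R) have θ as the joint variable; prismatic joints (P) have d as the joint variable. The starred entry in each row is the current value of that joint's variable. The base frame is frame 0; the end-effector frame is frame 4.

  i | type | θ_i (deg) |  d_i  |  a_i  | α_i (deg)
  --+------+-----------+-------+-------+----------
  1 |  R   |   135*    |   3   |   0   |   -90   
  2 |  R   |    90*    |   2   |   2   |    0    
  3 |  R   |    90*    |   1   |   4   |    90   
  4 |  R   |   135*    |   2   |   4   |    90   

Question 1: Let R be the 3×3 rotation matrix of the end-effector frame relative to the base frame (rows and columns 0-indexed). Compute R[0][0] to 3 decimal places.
End-effector x-axis (col 0 of R) = (-1.0000,0.0000,0.0000)
R[0][0] = -1.0000

-1.000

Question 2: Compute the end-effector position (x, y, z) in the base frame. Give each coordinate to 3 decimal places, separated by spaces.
-3.293 -4.950 -1.000

after link 1: o_1 = (0.0000, 0.0000, 3.0000)
after link 2: o_2 = (-1.4142, -1.4142, 1.0000)
after link 3: o_3 = (0.7071, -4.9497, 1.0000)
after link 4: o_4 = (-3.2929, -4.9497, -1.0000)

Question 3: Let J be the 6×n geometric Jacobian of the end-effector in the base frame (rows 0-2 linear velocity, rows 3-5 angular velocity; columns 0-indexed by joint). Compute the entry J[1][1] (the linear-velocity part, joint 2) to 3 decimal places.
axis z_1 = (-0.7071,-0.7071,0.0000); lever o_n−o_1 = (-3.2929,-4.9497,-4.0000)
cross product → J_v[:, 1] = (2.8284,-2.8284,1.1716)
J_ω[:, 1] = z_1
entry J[1][1] = -2.8284

-2.828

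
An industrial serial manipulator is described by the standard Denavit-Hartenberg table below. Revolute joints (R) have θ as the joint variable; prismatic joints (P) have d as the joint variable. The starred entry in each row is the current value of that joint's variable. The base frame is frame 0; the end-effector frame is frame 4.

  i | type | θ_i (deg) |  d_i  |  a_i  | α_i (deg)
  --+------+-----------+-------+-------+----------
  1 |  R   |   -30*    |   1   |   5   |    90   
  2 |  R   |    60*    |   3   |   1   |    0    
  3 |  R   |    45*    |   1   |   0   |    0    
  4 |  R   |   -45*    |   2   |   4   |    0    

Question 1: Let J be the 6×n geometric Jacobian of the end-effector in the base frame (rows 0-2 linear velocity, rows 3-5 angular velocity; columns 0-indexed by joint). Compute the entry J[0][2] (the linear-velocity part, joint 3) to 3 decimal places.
-3.000

axis z_2 = (-0.5000,-0.8660,0.0000); lever o_n−o_2 = (0.2321,-3.5981,3.4641)
cross product → J_v[:, 2] = (-3.0000,1.7321,2.0000)
J_ω[:, 2] = z_2
entry J[0][2] = -3.0000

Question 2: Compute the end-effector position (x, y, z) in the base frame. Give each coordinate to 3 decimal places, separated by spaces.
3.495 -8.946 5.330

after link 1: o_1 = (4.3301, -2.5000, 1.0000)
after link 2: o_2 = (3.2631, -5.3481, 1.8660)
after link 3: o_3 = (2.7631, -6.2141, 1.8660)
after link 4: o_4 = (3.4952, -8.9462, 5.3301)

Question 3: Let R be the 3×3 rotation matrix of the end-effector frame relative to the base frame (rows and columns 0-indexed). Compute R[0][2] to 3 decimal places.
End-effector z-axis (col 2 of R) = (-0.5000,-0.8660,0.0000)
R[0][2] = -0.5000

-0.500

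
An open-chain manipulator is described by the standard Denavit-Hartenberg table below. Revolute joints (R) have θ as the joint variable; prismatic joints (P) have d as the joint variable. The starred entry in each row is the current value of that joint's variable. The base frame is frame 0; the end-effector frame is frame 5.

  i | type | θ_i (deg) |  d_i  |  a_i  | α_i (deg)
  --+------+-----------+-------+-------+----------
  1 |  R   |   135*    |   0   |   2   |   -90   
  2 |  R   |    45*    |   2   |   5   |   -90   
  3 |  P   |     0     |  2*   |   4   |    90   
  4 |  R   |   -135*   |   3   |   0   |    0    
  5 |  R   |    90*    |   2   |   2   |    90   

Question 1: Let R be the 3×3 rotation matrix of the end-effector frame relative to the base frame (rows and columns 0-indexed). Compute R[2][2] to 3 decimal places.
1.000

End-effector z-axis (col 2 of R) = (-0.0000,-0.0000,1.0000)
R[2][2] = 1.0000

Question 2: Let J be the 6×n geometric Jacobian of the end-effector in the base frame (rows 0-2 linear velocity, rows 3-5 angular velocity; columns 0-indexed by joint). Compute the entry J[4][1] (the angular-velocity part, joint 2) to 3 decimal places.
-0.707

axis z_1 = (-0.7071,-0.7071,0.0000); lever o_n−o_1 = (-9.8640,-0.0355,-7.7782)
cross product → J_v[:, 1] = (5.5000,-5.5000,-6.9497)
J_ω[:, 1] = z_1
entry J[4][1] = -0.7071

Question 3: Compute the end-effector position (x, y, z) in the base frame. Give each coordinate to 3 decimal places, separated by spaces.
-11.278 1.379 -7.778

after link 1: o_1 = (-1.4142, 1.4142, 0.0000)
after link 2: o_2 = (-5.3284, 2.5000, -3.5355)
after link 3: o_3 = (-6.3284, 3.5000, -7.7782)
after link 4: o_4 = (-8.4497, 1.3787, -7.7782)
after link 5: o_5 = (-11.2782, 1.3787, -7.7782)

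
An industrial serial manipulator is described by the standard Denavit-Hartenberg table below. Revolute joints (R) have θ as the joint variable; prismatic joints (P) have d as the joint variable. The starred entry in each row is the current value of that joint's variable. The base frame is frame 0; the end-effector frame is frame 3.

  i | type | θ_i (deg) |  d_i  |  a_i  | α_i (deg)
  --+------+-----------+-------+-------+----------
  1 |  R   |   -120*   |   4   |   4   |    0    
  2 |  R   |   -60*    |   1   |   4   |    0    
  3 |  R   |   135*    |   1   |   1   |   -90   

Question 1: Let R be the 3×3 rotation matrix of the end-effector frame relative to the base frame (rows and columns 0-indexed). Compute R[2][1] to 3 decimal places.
End-effector y-axis (col 1 of R) = (0.0000,0.0000,-1.0000)
R[2][1] = -1.0000

-1.000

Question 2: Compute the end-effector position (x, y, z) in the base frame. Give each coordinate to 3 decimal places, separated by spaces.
-5.293 -4.171 6.000

after link 1: o_1 = (-2.0000, -3.4641, 4.0000)
after link 2: o_2 = (-6.0000, -3.4641, 5.0000)
after link 3: o_3 = (-5.2929, -4.1712, 6.0000)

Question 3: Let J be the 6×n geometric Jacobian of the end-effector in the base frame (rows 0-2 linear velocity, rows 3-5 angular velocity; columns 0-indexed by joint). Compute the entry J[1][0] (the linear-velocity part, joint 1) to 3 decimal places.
axis z_0 = ẑ; lever o_n−o_0 = (-5.2929,-4.1712,6.0000)
cross product → J_v[:, 0] = (4.1712,-5.2929,0.0000)
J_ω[:, 0] = z_0
entry J[1][0] = -5.2929

-5.293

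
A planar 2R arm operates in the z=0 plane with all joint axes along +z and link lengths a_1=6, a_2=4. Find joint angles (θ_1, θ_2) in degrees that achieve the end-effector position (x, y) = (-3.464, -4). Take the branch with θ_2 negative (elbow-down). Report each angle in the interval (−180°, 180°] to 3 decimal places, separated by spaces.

cos θ_2 = (27.9993−6²−4²)/(2·6·4) = -0.5000; θ_2 = -120.0010° (elbow-down)
β = atan2(-4.0000,-3.4640) = -130.8926°; ψ = atan2(-3.4641,3.9999) = -40.8935°
θ_1 = β − ψ = -89.9990°

-89.999 -120.001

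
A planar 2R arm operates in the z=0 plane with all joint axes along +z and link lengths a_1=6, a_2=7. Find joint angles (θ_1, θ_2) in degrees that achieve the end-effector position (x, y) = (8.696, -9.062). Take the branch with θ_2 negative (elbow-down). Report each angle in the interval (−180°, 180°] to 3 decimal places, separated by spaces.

cos θ_2 = (157.7403−6²−7²)/(2·6·7) = 0.8660; θ_2 = -30.0080° (elbow-down)
β = atan2(-9.0620,8.6960) = -46.1807°; ψ = atan2(-3.5008,12.0617) = -16.1851°
θ_1 = β − ψ = -29.9956°

-29.996 -30.008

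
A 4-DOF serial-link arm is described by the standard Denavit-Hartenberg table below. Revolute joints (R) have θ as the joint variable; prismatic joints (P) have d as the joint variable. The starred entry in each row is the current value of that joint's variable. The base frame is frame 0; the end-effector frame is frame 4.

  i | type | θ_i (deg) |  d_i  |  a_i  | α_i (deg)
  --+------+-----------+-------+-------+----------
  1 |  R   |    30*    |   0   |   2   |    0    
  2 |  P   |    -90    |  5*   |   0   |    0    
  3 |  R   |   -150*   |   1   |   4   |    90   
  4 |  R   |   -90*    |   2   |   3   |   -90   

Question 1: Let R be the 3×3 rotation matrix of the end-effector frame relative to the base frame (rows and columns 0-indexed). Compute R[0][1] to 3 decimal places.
End-effector y-axis (col 1 of R) = (-0.5000,-0.8660,-0.0000)
R[0][1] = -0.5000

-0.500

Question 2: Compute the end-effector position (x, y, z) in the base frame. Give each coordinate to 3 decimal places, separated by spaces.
after link 1: o_1 = (1.7321, 1.0000, 0.0000)
after link 2: o_2 = (1.7321, 1.0000, 5.0000)
after link 3: o_3 = (-1.7321, 3.0000, 6.0000)
after link 4: o_4 = (-0.7321, 4.7321, 3.0000)

-0.732 4.732 3.000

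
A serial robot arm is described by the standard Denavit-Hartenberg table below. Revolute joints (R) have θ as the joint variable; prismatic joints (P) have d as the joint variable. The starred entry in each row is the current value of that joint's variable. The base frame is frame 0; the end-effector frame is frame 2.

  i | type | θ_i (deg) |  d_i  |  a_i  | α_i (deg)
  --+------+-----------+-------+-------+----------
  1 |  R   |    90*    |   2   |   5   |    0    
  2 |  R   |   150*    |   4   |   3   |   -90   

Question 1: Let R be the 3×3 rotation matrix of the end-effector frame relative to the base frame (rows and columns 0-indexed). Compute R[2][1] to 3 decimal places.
-1.000

End-effector y-axis (col 1 of R) = (0.0000,-0.0000,-1.0000)
R[2][1] = -1.0000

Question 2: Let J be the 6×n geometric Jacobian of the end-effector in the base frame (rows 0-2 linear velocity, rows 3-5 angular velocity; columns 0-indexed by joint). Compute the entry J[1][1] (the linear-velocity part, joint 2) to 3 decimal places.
-1.500

axis z_1 = (0.0000,0.0000,1.0000); lever o_n−o_1 = (-1.5000,-2.5981,4.0000)
cross product → J_v[:, 1] = (2.5981,-1.5000,0.0000)
J_ω[:, 1] = z_1
entry J[1][1] = -1.5000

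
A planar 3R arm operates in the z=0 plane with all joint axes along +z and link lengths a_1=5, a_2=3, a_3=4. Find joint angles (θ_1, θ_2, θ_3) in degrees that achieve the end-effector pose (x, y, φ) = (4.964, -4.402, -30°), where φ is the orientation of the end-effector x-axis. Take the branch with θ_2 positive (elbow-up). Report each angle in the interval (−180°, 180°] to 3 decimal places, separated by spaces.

wrist centre = target − a_3·(cos φ, sin φ) = (1.4999, -2.4020)
cos θ_2 = (8.0193−5²−3²)/(2·5·3) = -0.8660; θ_2 = 149.9998° (elbow-up)
β = atan2(-2.4020,1.4999) = -58.0178°; ψ = atan2(1.5000,2.4019) = 31.9849°
θ_1 = β − ψ = -90.0027°
θ_3 = φ − θ_1 − θ_2 = -89.9971° (wrapped to (-180°,180°])

-90.003 150.000 -89.997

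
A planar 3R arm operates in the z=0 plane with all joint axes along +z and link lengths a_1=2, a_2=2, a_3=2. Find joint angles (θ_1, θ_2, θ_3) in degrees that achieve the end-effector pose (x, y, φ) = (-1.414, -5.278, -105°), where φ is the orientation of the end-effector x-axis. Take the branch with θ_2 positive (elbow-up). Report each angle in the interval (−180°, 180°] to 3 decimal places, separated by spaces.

wrist centre = target − a_3·(cos φ, sin φ) = (-0.8964, -3.3461)
cos θ_2 = (12.0002−2²−2²)/(2·2·2) = 0.5000; θ_2 = 59.9986° (elbow-up)
β = atan2(-3.3461,-0.8964) = -104.9962°; ψ = atan2(1.7320,3.0000) = 29.9993°
θ_1 = β − ψ = -134.9955°
θ_3 = φ − θ_1 − θ_2 = -30.0031° (wrapped to (-180°,180°])

-134.996 59.999 -30.003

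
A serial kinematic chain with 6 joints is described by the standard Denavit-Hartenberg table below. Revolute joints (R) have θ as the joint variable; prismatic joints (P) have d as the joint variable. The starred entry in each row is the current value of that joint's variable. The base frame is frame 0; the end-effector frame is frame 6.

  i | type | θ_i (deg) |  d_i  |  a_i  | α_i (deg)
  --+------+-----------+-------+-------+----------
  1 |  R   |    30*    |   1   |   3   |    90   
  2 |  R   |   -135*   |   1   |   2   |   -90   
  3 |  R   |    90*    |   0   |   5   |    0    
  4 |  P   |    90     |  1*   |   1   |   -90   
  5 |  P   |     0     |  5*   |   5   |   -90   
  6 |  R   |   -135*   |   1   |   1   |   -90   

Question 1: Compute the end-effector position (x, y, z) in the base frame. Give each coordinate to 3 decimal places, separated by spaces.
after link 1: o_1 = (2.5981, 1.5000, 1.0000)
after link 2: o_2 = (1.8733, -0.0731, -0.4142)
after link 3: o_3 = (-0.6267, 4.2570, -0.4142)
after link 4: o_4 = (0.5981, 4.9641, -0.4142)
after link 5: o_5 = (6.1599, 2.4017, 3.1213)
after link 6: o_6 = (5.4681, 1.1858, 3.3284)

5.468 1.186 3.328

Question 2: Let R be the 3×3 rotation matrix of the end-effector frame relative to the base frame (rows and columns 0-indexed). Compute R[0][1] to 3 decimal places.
0.612

End-effector y-axis (col 1 of R) = (0.6124,0.3536,-0.7071)
R[0][1] = 0.6124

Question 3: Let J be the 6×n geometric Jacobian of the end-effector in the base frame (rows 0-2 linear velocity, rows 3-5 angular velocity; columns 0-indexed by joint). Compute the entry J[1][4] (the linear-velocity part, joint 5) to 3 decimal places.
-0.866

prismatic axis z_4 = (0.5000,-0.8660,0.0000)
J_v[:, 4] = z_4; J_ω[:, 4] = (0,0,0)
entry J[1][4] = -0.8660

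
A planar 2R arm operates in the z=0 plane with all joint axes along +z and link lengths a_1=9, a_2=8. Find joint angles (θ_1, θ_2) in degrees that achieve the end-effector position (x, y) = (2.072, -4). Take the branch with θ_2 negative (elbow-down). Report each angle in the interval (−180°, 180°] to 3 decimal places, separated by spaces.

0.002 -149.999

cos θ_2 = (20.2932−9²−8²)/(2·9·8) = -0.8660; θ_2 = -149.9993° (elbow-down)
β = atan2(-4.0000,2.0720) = -62.6158°; ψ = atan2(-4.0001,2.0718) = -62.6181°
θ_1 = β − ψ = 0.0022°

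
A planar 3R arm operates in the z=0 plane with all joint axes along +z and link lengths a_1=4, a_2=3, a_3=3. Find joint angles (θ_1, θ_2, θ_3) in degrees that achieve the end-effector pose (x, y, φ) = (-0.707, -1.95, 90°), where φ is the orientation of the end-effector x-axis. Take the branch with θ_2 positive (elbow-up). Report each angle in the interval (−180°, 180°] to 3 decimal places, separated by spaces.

wrist centre = target − a_3·(cos φ, sin φ) = (-0.7070, -4.9500)
cos θ_2 = (25.0023−4²−3²)/(2·4·3) = 0.0001; θ_2 = 89.9944° (elbow-up)
β = atan2(-4.9500,-0.7070) = -98.1285°; ψ = atan2(3.0000,4.0003) = 36.8679°
θ_1 = β − ψ = -134.9964°
θ_3 = φ − θ_1 − θ_2 = 135.0020° (wrapped to (-180°,180°])

-134.996 89.994 135.002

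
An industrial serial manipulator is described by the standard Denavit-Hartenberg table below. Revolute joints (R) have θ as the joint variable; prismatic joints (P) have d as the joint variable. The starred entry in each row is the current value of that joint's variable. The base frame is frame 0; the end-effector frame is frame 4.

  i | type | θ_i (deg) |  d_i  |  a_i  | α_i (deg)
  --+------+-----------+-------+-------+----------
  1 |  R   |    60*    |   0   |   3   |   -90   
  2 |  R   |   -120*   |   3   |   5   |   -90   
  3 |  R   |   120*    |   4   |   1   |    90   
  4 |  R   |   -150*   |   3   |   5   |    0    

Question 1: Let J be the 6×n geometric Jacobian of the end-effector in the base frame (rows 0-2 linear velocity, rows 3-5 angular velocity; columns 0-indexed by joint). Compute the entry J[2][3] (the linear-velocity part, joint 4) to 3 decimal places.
-3.248

axis z_3 = (0.2165,-0.6250,0.7500); lever o_n−o_3 = (-4.2219,-2.8125,2.8750)
cross product → J_v[:, 3] = (0.3125,-3.7889,-3.2476)
J_ω[:, 3] = z_3
entry J[2][3] = -3.2476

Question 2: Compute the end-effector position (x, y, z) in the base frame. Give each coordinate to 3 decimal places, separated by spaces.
after link 1: o_1 = (1.5000, 2.5981, 0.0000)
after link 2: o_2 = (-2.3481, 1.9330, 4.3301)
after link 3: o_3 = (0.2590, 4.7165, 5.8971)
after link 4: o_4 = (-3.9629, 1.9040, 8.7721)

-3.963 1.904 8.772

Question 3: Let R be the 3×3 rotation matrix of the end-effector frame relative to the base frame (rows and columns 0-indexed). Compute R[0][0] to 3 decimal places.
End-effector x-axis (col 0 of R) = (-0.9743,-0.1875,0.1250)
R[0][0] = -0.9743

-0.974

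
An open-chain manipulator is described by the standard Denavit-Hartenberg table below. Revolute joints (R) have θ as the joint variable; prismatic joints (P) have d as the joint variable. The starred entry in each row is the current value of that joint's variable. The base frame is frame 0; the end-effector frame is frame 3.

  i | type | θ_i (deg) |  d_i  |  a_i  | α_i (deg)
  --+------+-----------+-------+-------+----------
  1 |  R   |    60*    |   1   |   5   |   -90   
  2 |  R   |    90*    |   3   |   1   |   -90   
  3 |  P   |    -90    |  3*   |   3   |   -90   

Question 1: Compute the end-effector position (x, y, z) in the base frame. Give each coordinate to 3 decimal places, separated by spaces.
-4.196 4.732 0.000

after link 1: o_1 = (2.5000, 4.3301, 1.0000)
after link 2: o_2 = (-0.0981, 5.8301, 0.0000)
after link 3: o_3 = (-4.1962, 4.7321, 0.0000)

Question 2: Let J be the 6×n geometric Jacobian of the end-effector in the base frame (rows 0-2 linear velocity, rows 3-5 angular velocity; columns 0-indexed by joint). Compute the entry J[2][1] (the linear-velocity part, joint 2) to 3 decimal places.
3.000

axis z_1 = (-0.8660,0.5000,0.0000); lever o_n−o_1 = (-6.6962,0.4019,-1.0000)
cross product → J_v[:, 1] = (-0.5000,-0.8660,3.0000)
J_ω[:, 1] = z_1
entry J[2][1] = 3.0000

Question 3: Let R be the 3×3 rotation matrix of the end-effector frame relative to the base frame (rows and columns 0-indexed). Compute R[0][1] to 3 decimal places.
End-effector y-axis (col 1 of R) = (0.5000,0.8660,-0.0000)
R[0][1] = 0.5000

0.500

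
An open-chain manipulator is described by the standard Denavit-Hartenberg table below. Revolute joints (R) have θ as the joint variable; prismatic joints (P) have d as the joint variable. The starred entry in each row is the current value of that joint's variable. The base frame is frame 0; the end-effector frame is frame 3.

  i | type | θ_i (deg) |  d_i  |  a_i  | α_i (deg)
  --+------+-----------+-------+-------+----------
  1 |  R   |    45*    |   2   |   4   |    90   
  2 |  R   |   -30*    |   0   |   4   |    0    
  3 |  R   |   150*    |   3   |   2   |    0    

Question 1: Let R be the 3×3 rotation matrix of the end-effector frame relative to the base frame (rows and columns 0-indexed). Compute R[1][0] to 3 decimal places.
End-effector x-axis (col 0 of R) = (-0.3536,-0.3536,0.8660)
R[1][0] = -0.3536

-0.354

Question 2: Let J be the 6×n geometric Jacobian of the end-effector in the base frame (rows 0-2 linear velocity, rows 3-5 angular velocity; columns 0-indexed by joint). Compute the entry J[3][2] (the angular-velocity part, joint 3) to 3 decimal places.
axis z_2 = (0.7071,-0.7071,0.0000); lever o_n−o_2 = (1.4142,-2.8284,1.7321)
cross product → J_v[:, 2] = (-1.2247,-1.2247,-1.0000)
J_ω[:, 2] = z_2
entry J[3][2] = 0.7071

0.707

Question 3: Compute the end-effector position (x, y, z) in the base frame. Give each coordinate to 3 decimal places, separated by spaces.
after link 1: o_1 = (2.8284, 2.8284, 2.0000)
after link 2: o_2 = (5.2779, 5.2779, 0.0000)
after link 3: o_3 = (6.6921, 2.4495, 1.7321)

6.692 2.449 1.732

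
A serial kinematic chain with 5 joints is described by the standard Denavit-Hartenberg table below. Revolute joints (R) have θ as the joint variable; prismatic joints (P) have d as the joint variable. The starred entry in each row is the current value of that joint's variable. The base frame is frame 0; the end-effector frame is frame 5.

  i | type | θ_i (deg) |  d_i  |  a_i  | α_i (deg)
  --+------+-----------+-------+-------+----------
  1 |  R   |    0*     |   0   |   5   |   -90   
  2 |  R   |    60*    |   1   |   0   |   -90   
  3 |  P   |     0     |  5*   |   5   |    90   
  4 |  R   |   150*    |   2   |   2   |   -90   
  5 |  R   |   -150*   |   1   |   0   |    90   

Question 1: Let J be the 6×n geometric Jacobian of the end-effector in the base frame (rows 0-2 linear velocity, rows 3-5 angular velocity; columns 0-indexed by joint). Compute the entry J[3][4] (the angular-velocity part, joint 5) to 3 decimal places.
0.500

axis z_4 = (0.5000,0.0000,0.8660); lever o_n−o_4 = (0.5000,0.0000,0.8660)
cross product → J_v[:, 4] = (0.0000,0.0000,-0.0000)
J_ω[:, 4] = z_4
entry J[3][4] = 0.5000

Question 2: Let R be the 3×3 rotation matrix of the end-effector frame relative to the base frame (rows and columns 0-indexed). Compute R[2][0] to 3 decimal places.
-0.433

End-effector x-axis (col 0 of R) = (0.7500,0.5000,-0.4330)
R[2][0] = -0.4330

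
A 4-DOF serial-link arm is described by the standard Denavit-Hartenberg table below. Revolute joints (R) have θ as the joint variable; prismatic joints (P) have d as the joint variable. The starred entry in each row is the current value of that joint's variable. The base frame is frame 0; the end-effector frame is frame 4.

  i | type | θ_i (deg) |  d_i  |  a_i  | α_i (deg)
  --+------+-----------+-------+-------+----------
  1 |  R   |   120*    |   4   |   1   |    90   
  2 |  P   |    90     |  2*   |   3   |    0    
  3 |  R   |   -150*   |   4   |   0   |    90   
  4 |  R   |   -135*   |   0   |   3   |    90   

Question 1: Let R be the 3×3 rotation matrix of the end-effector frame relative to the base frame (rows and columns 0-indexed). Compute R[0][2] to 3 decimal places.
End-effector z-axis (col 2 of R) = (0.7891,0.0474,0.6124)
R[0][2] = 0.7891

0.789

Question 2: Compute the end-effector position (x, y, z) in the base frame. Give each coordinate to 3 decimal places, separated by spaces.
3.389 1.887 8.837

after link 1: o_1 = (-0.5000, 0.8660, 4.0000)
after link 2: o_2 = (1.2321, 1.8660, 7.0000)
after link 3: o_3 = (4.6962, 3.8660, 7.0000)
after link 4: o_4 = (3.3894, 1.8868, 8.8371)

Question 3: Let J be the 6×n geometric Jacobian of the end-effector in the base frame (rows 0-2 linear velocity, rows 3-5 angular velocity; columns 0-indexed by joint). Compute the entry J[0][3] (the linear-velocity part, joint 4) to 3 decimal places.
axis z_3 = (0.4330,-0.7500,-0.5000); lever o_n−o_3 = (-1.3068,-1.9792,1.8371)
cross product → J_v[:, 3] = (-2.3674,-0.1421,-1.8371)
J_ω[:, 3] = z_3
entry J[0][3] = -2.3674

-2.367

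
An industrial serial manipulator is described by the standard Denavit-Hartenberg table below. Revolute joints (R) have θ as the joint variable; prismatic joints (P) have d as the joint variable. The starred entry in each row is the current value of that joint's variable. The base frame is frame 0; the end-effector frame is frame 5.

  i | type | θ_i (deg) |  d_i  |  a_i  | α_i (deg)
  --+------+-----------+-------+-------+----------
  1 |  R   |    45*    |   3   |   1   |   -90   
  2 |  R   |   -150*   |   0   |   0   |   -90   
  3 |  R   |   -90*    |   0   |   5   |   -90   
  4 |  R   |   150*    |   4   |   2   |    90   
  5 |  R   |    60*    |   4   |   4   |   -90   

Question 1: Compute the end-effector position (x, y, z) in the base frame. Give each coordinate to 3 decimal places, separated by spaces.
after link 1: o_1 = (0.7071, 0.7071, 3.0000)
after link 2: o_2 = (0.7071, 0.7071, 3.0000)
after link 3: o_3 = (-2.8284, 4.2426, 3.0000)
after link 4: o_4 = (-4.4067, 0.2149, 4.1340)
after link 5: o_5 = (-8.2958, -3.2953, 2.0000)

-8.296 -3.295 2.000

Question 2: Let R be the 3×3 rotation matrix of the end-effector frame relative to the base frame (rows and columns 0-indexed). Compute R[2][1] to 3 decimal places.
0.750

End-effector y-axis (col 1 of R) = (0.6597,-0.0474,0.7500)
R[2][1] = 0.7500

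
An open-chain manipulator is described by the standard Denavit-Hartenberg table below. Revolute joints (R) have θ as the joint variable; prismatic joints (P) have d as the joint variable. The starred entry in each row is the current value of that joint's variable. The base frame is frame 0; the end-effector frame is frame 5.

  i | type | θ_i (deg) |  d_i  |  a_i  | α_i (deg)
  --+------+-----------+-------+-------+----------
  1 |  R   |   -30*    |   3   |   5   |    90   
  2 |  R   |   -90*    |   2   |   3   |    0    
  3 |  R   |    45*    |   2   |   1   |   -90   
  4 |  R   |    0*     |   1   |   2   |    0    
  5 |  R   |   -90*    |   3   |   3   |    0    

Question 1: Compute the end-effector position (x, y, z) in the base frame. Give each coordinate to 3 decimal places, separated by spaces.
after link 1: o_1 = (4.3301, -2.5000, 3.0000)
after link 2: o_2 = (3.3301, -4.2321, 0.0000)
after link 3: o_3 = (2.9425, -6.3177, -0.7071)
after link 4: o_4 = (4.7796, -7.3783, -1.4142)
after link 5: o_5 = (5.1167, -11.0371, 0.7071)

5.117 -11.037 0.707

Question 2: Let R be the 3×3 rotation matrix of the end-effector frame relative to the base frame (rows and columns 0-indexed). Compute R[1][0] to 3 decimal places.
-0.866

End-effector x-axis (col 0 of R) = (-0.5000,-0.8660,-0.0000)
R[1][0] = -0.8660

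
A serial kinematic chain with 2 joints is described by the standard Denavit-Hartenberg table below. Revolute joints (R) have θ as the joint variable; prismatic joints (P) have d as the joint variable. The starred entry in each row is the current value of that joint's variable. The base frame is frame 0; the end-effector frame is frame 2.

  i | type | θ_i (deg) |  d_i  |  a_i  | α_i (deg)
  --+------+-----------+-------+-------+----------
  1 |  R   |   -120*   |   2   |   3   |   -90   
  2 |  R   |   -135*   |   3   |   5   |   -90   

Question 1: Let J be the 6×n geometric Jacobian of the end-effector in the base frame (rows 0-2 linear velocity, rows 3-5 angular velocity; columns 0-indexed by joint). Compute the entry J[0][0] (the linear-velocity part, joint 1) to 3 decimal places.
1.036

axis z_0 = ẑ; lever o_n−o_0 = (2.8658,-1.0362,5.5355)
cross product → J_v[:, 0] = (1.0362,2.8658,-0.0000)
J_ω[:, 0] = z_0
entry J[0][0] = 1.0362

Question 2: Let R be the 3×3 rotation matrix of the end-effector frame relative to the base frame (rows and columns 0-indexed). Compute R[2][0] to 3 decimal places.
0.707

End-effector x-axis (col 0 of R) = (0.3536,0.6124,0.7071)
R[2][0] = 0.7071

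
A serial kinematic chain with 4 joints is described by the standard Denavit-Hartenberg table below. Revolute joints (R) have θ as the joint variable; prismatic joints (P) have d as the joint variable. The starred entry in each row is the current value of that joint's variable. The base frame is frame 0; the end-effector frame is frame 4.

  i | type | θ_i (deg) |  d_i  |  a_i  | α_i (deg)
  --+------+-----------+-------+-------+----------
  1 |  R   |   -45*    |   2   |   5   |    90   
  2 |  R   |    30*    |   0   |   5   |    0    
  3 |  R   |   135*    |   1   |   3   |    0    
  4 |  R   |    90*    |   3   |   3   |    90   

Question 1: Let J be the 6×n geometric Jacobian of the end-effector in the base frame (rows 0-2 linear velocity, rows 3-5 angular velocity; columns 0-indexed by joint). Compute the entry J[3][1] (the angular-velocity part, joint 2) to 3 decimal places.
-0.707

axis z_1 = (-0.7071,-0.7071,0.0000); lever o_n−o_1 = (-2.3646,-3.2922,0.3787)
cross product → J_v[:, 1] = (-0.2678,0.2678,0.6559)
J_ω[:, 1] = z_1
entry J[3][1] = -0.7071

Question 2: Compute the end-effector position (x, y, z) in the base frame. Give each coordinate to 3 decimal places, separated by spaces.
1.171 -6.828 2.379

after link 1: o_1 = (3.5355, -3.5355, 2.0000)
after link 2: o_2 = (6.5974, -6.5974, 4.5000)
after link 3: o_3 = (3.8413, -5.2555, 5.2765)
after link 4: o_4 = (1.1709, -6.8277, 2.3787)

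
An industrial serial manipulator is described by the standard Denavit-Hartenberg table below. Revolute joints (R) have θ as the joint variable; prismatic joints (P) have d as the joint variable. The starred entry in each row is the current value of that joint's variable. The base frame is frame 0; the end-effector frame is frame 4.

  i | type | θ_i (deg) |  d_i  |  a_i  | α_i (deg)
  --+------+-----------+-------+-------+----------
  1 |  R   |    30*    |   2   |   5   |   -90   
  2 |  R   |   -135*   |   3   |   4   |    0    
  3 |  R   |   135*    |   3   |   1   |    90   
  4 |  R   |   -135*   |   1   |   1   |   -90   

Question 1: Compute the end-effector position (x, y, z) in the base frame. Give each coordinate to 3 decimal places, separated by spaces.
-0.512 5.816 5.828

after link 1: o_1 = (4.3301, 2.5000, 2.0000)
after link 2: o_2 = (0.3806, 3.6839, 4.8284)
after link 3: o_3 = (-0.2533, 6.7819, 4.8284)
after link 4: o_4 = (-0.5122, 5.8160, 5.8284)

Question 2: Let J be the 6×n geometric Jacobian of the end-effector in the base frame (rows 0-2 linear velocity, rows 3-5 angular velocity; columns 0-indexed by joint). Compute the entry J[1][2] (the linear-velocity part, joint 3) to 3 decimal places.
axis z_2 = (-0.5000,0.8660,0.0000); lever o_n−o_2 = (-0.8928,2.1322,1.0000)
cross product → J_v[:, 2] = (0.8660,0.5000,-0.2929)
J_ω[:, 2] = z_2
entry J[1][2] = 0.5000

0.500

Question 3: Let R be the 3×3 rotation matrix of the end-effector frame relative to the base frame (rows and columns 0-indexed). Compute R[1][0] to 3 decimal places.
-0.966

End-effector x-axis (col 0 of R) = (-0.2588,-0.9659,0.0000)
R[1][0] = -0.9659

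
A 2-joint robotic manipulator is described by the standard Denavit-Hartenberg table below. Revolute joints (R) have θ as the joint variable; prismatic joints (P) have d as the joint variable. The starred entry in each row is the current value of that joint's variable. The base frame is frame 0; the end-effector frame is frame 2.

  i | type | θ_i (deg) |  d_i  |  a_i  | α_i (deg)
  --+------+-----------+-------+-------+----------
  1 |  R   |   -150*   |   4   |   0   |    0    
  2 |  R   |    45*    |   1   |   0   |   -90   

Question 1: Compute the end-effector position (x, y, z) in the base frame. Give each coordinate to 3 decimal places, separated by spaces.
after link 1: o_1 = (0.0000, 0.0000, 4.0000)
after link 2: o_2 = (0.0000, 0.0000, 5.0000)

0.000 0.000 5.000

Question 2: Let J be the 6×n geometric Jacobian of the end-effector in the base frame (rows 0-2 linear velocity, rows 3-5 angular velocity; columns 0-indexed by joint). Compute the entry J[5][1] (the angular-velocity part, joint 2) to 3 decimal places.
axis z_1 = (0.0000,0.0000,1.0000); lever o_n−o_1 = (0.0000,0.0000,1.0000)
cross product → J_v[:, 1] = (0.0000,0.0000,0.0000)
J_ω[:, 1] = z_1
entry J[5][1] = 1.0000

1.000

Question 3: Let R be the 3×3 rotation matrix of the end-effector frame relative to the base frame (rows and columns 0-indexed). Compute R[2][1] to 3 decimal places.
End-effector y-axis (col 1 of R) = (0.0000,-0.0000,-1.0000)
R[2][1] = -1.0000

-1.000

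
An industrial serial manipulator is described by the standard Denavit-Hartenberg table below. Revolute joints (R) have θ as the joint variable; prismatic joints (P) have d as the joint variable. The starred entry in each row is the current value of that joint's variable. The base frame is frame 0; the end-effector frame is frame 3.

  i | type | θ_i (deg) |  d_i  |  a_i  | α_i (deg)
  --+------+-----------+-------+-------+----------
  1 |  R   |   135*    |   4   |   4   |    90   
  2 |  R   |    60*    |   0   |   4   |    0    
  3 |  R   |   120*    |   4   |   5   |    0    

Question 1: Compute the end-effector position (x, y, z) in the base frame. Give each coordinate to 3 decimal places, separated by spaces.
2.121 3.536 7.464

after link 1: o_1 = (-2.8284, 2.8284, 4.0000)
after link 2: o_2 = (-4.2426, 4.2426, 7.4641)
after link 3: o_3 = (2.1213, 3.5355, 7.4641)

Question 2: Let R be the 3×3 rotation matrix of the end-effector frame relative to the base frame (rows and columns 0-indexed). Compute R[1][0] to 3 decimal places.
-0.707

End-effector x-axis (col 0 of R) = (0.7071,-0.7071,0.0000)
R[1][0] = -0.7071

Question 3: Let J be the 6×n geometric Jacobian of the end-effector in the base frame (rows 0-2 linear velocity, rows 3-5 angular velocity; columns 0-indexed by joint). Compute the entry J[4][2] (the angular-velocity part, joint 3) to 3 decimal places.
0.707

axis z_2 = (0.7071,0.7071,0.0000); lever o_n−o_2 = (6.3640,-0.7071,0.0000)
cross product → J_v[:, 2] = (0.0000,-0.0000,-5.0000)
J_ω[:, 2] = z_2
entry J[4][2] = 0.7071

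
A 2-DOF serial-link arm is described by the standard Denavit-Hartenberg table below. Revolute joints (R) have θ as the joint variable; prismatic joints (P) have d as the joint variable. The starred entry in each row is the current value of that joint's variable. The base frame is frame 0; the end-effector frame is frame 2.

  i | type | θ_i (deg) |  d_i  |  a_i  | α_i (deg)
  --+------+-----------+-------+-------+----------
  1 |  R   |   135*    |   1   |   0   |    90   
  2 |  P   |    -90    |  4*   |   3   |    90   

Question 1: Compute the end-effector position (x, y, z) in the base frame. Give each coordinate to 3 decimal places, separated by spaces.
after link 1: o_1 = (0.0000, 0.0000, 1.0000)
after link 2: o_2 = (2.8284, 2.8284, -2.0000)

2.828 2.828 -2.000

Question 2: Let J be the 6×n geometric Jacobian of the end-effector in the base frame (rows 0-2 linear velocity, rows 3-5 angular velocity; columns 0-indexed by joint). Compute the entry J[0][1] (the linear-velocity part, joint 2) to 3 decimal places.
0.707

prismatic axis z_1 = (0.7071,0.7071,0.0000)
J_v[:, 1] = z_1; J_ω[:, 1] = (0,0,0)
entry J[0][1] = 0.7071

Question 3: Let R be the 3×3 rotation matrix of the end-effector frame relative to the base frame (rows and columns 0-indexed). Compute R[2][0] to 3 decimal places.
-1.000

End-effector x-axis (col 0 of R) = (0.0000,0.0000,-1.0000)
R[2][0] = -1.0000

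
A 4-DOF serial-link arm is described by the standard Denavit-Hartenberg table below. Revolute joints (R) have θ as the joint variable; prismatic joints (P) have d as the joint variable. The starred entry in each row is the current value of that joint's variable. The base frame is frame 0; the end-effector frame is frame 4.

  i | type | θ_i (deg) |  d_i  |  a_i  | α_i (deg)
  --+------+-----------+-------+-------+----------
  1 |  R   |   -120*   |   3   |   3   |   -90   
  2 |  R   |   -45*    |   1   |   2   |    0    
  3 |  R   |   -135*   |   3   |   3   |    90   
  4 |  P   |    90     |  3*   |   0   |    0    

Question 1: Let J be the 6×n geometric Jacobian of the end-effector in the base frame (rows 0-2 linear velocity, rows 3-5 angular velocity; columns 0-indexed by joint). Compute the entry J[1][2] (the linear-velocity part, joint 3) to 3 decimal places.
axis z_2 = (0.8660,-0.5000,0.0000); lever o_n−o_2 = (4.0981,1.0981,-3.0000)
cross product → J_v[:, 2] = (1.5000,2.5981,3.0000)
J_ω[:, 2] = z_2
entry J[1][2] = 2.5981

2.598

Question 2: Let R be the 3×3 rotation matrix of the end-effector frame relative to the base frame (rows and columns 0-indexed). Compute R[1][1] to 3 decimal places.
End-effector y-axis (col 1 of R) = (-0.5000,-0.8660,-0.0000)
R[1][1] = -0.8660

-0.866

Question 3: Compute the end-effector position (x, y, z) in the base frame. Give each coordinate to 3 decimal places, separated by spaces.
2.757 -3.225 1.414

after link 1: o_1 = (-1.5000, -2.5981, 3.0000)
after link 2: o_2 = (-1.3411, -4.3228, 4.4142)
after link 3: o_3 = (2.7570, -3.2247, 4.4142)
after link 4: o_4 = (2.7570, -3.2247, 1.4142)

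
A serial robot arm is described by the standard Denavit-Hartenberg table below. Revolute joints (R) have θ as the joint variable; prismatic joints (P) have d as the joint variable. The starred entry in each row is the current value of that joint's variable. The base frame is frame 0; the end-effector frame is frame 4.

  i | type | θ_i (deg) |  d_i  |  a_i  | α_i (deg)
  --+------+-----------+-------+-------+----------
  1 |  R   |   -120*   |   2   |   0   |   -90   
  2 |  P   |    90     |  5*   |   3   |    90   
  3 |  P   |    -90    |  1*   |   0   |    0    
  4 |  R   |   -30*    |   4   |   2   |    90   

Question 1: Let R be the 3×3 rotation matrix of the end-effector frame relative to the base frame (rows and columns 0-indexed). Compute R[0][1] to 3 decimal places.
-0.500

End-effector y-axis (col 1 of R) = (-0.5000,-0.8660,0.0000)
R[0][1] = -0.5000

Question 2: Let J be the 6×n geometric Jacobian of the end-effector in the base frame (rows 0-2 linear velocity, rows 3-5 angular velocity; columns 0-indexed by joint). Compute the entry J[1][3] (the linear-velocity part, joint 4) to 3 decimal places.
axis z_3 = (-0.5000,-0.8660,0.0000); lever o_n−o_3 = (-3.5000,-2.5981,1.0000)
cross product → J_v[:, 3] = (-0.8660,0.5000,-1.7321)
J_ω[:, 3] = z_3
entry J[1][3] = 0.5000

0.500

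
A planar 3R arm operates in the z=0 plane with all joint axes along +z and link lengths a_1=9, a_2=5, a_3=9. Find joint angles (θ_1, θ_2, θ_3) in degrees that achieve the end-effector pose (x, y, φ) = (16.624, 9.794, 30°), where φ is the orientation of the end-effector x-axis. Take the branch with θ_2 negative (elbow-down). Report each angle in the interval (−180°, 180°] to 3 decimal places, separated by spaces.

60.001 -90.006 60.004

wrist centre = target − a_3·(cos φ, sin φ) = (8.8298, 5.2940)
cos θ_2 = (105.9913−9²−5²)/(2·9·5) = -0.0001; θ_2 = -90.0055° (elbow-down)
β = atan2(5.2940,8.8298) = 30.9453°; ψ = atan2(-5.0000,8.9995) = -29.0559°
θ_1 = β − ψ = 60.0012°
θ_3 = φ − θ_1 − θ_2 = 60.0043° (wrapped to (-180°,180°])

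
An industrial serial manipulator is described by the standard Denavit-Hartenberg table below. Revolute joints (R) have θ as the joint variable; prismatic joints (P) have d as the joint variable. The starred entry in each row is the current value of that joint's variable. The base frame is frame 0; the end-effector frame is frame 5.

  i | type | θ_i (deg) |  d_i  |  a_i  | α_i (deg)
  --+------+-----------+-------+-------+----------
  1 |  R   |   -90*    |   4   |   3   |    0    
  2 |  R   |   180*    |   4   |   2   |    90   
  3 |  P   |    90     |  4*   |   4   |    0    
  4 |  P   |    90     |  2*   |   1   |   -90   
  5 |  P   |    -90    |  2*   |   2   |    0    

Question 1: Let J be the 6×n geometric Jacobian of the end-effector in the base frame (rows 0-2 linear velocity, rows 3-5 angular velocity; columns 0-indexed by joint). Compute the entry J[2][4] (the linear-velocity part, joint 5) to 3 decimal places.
-1.000

prismatic axis z_4 = (0.0000,-0.0000,-1.0000)
J_v[:, 4] = z_4; J_ω[:, 4] = (0,0,0)
entry J[2][4] = -1.0000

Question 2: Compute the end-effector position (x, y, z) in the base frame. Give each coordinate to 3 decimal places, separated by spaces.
8.000 -2.000 10.000

after link 1: o_1 = (0.0000, -3.0000, 4.0000)
after link 2: o_2 = (0.0000, -1.0000, 8.0000)
after link 3: o_3 = (4.0000, -1.0000, 12.0000)
after link 4: o_4 = (6.0000, -2.0000, 12.0000)
after link 5: o_5 = (8.0000, -2.0000, 10.0000)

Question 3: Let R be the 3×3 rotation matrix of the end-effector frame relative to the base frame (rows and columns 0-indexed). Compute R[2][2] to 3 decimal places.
-1.000

End-effector z-axis (col 2 of R) = (0.0000,-0.0000,-1.0000)
R[2][2] = -1.0000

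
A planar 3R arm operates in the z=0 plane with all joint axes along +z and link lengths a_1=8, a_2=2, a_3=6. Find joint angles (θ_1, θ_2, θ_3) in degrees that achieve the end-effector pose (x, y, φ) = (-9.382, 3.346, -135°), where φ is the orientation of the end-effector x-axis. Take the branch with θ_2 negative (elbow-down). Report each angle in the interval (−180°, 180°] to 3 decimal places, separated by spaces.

wrist centre = target − a_3·(cos φ, sin φ) = (-5.1394, 7.5886)
cos θ_2 = (84.0005−8²−2²)/(2·8·2) = 0.5000; θ_2 = -59.9990° (elbow-down)
β = atan2(7.5886,-5.1394) = 124.1076°; ψ = atan2(-1.7320,9.0000) = -10.8933°
θ_1 = β − ψ = 135.0008°
θ_3 = φ − θ_1 − θ_2 = 149.9982° (wrapped to (-180°,180°])

135.001 -59.999 149.998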